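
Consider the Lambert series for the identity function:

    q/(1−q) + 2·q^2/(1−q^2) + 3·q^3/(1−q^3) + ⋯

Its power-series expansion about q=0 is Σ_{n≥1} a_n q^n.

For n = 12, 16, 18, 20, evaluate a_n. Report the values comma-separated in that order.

28, 31, 39, 42

d|12:{12,6,4,3,2,1}  Σf=12+6+4+3+2+1=28
[q^16] f(1)=1,f(2)=2,f(4)=4,f(8)=8,f(16)=16 ⇒ 31
q^18  k|18↦f(k): 18:18 9:9 6:6 3:3 2:2 1:1  a_18=39
n=20: 1·20 2·10 4·5 5·4 10·2 20·1  f→[1+2+4+5+10+20]=42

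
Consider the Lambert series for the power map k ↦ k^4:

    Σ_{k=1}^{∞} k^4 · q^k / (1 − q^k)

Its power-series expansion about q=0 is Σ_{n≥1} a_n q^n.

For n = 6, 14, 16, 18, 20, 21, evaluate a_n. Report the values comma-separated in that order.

d|6:{6,3,2,1}  Σf=1296+81+16+1=1394
d|14:{1,2,7,14}  Σf=1+16+2401+38416=40834
[q^16] f(1)=1,f(2)=16,f(4)=256,f(8)=4096,f(16)=65536 ⇒ 69905
q^18  k|18↦f(k): 18:104976 9:6561 6:1296 3:81 2:16 1:1  a_18=112931
[q^20] f(20)=160000,f(10)=10000,f(5)=625,f(4)=256,f(2)=16,f(1)=1 ⇒ 170898
d|21:{1,3,7,21}  Σf=1+81+2401+194481=196964

1394, 40834, 69905, 112931, 170898, 196964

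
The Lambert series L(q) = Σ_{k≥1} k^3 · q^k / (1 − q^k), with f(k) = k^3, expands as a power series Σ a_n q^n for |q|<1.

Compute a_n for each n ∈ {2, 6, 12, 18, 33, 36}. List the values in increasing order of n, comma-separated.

q^2  k|2↦f(k): 1:1 2:8  a_2=9
[q^6] f(6)=216,f(3)=27,f(2)=8,f(1)=1 ⇒ 252
q^12  k|12↦f(k): 12:1728 6:216 4:64 3:27 2:8 1:1  a_12=2044
d|18:{1,2,3,6,9,18}  Σf=1+8+27+216+729+5832=6813
d|33:{1,3,11,33}  Σf=1+27+1331+35937=37296
q^36  k|36↦f(k): 1:1 2:8 3:27 4:64 6:216 9:729 12:1728 18:5832 36:46656  a_36=55261

9, 252, 2044, 6813, 37296, 55261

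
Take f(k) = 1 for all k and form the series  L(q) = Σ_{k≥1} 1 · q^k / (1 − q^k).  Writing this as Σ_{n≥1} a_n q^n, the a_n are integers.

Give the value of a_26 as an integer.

[q^26] f(26)=1,f(13)=1,f(2)=1,f(1)=1 ⇒ 4

a_26 = 4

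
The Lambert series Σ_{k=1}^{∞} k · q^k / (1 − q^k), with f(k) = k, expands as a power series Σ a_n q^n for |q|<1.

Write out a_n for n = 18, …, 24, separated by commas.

39, 20, 42, 32, 36, 24, 60

[q^18] f(18)=18,f(9)=9,f(6)=6,f(3)=3,f(2)=2,f(1)=1 ⇒ 39
[q^19] f(1)=1,f(19)=19 ⇒ 20
d|20:{1,2,4,5,10,20}  Σf=1+2+4+5+10+20=42
n=21: 21·1 7·3 3·7 1·21  f→[21+7+3+1]=32
n=22: 1·22 2·11 11·2 22·1  f→[1+2+11+22]=36
q^23  k|23↦f(k): 1:1 23:23  a_23=24
d|24:{1,2,3,4,6,8,12,24}  Σf=1+2+3+4+6+8+12+24=60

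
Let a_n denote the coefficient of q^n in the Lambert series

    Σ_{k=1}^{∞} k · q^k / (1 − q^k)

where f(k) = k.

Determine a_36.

[q^36] f(1)=1,f(2)=2,f(3)=3,f(4)=4,f(6)=6,f(9)=9,f(12)=12,f(18)=18,f(36)=36 ⇒ 91

a_36 = 91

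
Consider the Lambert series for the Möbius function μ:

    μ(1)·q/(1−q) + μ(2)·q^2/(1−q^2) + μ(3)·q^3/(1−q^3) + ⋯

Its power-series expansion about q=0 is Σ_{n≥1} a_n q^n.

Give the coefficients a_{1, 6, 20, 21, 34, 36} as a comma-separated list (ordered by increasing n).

1, 0, 0, 0, 0, 0

q^1  k|1↦μ(k): 1:1  a_1=1
n=6: 1·6 2·3 3·2 6·1  μ→[1+(-1)+(-1)+1]=0
[q^20] μ(20)=0,μ(10)=1,μ(5)=-1,μ(4)=0,μ(2)=-1,μ(1)=1 ⇒ 0
n=21: 21·1 7·3 3·7 1·21  μ→[1+(-1)+(-1)+1]=0
n=34: 1·34 2·17 17·2 34·1  μ→[1+(-1)+(-1)+1]=0
[q^36] μ(36)=0,μ(18)=0,μ(12)=0,μ(9)=0,μ(6)=1,μ(4)=0,μ(3)=-1,μ(2)=-1,μ(1)=1 ⇒ 0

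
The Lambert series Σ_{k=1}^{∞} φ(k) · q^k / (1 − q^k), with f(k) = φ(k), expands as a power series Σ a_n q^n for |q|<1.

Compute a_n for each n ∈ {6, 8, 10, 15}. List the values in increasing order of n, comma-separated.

[q^6] φ(6)=2,φ(3)=2,φ(2)=1,φ(1)=1 ⇒ 6
d|8:{1,2,4,8}  Σφ=1+1+2+4=8
n=10: 10·1 5·2 2·5 1·10  φ→[4+4+1+1]=10
q^15  k|15↦φ(k): 15:8 5:4 3:2 1:1  a_15=15

6, 8, 10, 15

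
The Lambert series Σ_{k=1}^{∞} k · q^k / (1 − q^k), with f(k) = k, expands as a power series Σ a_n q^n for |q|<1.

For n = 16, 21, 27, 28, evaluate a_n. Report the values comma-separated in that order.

[q^16] f(16)=16,f(8)=8,f(4)=4,f(2)=2,f(1)=1 ⇒ 31
d|21:{1,3,7,21}  Σf=1+3+7+21=32
[q^27] f(1)=1,f(3)=3,f(9)=9,f(27)=27 ⇒ 40
d|28:{1,2,4,7,14,28}  Σf=1+2+4+7+14+28=56

31, 32, 40, 56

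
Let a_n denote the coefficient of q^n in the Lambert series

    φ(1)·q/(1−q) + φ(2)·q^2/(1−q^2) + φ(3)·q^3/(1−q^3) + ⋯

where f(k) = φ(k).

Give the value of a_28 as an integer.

q^28  k|28↦φ(k): 1:1 2:1 4:2 7:6 14:6 28:12  a_28=28

a_28 = 28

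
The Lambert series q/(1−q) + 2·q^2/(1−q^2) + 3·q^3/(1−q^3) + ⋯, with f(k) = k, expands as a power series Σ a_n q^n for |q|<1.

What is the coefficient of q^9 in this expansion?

q^9  k|9↦f(k): 9:9 3:3 1:1  a_9=13

a_9 = 13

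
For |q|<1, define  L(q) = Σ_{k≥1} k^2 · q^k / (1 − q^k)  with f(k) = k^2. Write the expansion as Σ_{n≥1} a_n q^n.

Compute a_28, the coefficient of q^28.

a_28 = 1050

q^28  k|28↦f(k): 28:784 14:196 7:49 4:16 2:4 1:1  a_28=1050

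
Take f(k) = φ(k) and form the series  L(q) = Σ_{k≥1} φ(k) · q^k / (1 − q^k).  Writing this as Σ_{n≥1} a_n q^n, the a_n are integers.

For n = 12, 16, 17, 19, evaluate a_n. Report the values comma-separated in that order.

d|12:{1,2,3,4,6,12}  Σφ=1+1+2+2+2+4=12
q^16  k|16↦φ(k): 16:8 8:4 4:2 2:1 1:1  a_16=16
q^17  k|17↦φ(k): 17:16 1:1  a_17=17
q^19  k|19↦φ(k): 1:1 19:18  a_19=19

12, 16, 17, 19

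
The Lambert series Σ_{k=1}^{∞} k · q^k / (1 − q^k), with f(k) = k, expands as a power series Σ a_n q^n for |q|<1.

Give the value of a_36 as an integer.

d|36:{36,18,12,9,6,4,3,2,1}  Σf=36+18+12+9+6+4+3+2+1=91

a_36 = 91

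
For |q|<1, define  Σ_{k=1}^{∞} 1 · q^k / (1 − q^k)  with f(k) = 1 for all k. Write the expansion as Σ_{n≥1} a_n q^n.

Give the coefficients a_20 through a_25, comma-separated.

6, 4, 4, 2, 8, 3

d|20:{20,10,5,4,2,1}  Σf=1+1+1+1+1+1=6
n=21: 21·1 7·3 3·7 1·21  f→[1+1+1+1]=4
n=22: 1·22 2·11 11·2 22·1  f→[1+1+1+1]=4
q^23  k|23↦f(k): 23:1 1:1  a_23=2
q^24  k|24↦f(k): 24:1 12:1 8:1 6:1 4:1 3:1 2:1 1:1  a_24=8
[q^25] f(25)=1,f(5)=1,f(1)=1 ⇒ 3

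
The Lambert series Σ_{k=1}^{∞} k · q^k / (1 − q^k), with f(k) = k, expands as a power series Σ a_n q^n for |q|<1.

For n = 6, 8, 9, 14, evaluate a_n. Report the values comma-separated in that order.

d|6:{1,2,3,6}  Σf=1+2+3+6=12
d|8:{8,4,2,1}  Σf=8+4+2+1=15
q^9  k|9↦f(k): 1:1 3:3 9:9  a_9=13
d|14:{14,7,2,1}  Σf=14+7+2+1=24

12, 15, 13, 24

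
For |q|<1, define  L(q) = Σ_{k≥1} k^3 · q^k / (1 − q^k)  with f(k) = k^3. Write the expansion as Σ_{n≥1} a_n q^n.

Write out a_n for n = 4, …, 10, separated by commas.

q^4  k|4↦f(k): 1:1 2:8 4:64  a_4=73
q^5  k|5↦f(k): 5:125 1:1  a_5=126
q^6  k|6↦f(k): 1:1 2:8 3:27 6:216  a_6=252
n=7: 7·1 1·7  f→[343+1]=344
q^8  k|8↦f(k): 8:512 4:64 2:8 1:1  a_8=585
q^9  k|9↦f(k): 1:1 3:27 9:729  a_9=757
n=10: 1·10 2·5 5·2 10·1  f→[1+8+125+1000]=1134

73, 126, 252, 344, 585, 757, 1134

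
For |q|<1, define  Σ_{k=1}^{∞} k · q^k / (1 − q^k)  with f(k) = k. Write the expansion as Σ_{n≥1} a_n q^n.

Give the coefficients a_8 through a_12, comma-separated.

15, 13, 18, 12, 28

q^8  k|8↦f(k): 1:1 2:2 4:4 8:8  a_8=15
d|9:{1,3,9}  Σf=1+3+9=13
q^10  k|10↦f(k): 10:10 5:5 2:2 1:1  a_10=18
q^11  k|11↦f(k): 11:11 1:1  a_11=12
[q^12] f(1)=1,f(2)=2,f(3)=3,f(4)=4,f(6)=6,f(12)=12 ⇒ 28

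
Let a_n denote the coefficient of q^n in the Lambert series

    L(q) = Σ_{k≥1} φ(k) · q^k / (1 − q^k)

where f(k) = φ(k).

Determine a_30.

n=30: 1·30 2·15 3·10 5·6 6·5 10·3 15·2 30·1  φ→[1+1+2+4+2+4+8+8]=30

a_30 = 30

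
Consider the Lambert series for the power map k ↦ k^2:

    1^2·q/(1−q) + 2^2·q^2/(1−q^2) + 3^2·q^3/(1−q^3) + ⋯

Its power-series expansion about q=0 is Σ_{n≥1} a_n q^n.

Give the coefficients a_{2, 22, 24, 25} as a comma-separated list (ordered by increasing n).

5, 610, 850, 651

d|2:{2,1}  Σf=4+1=5
n=22: 1·22 2·11 11·2 22·1  f→[1+4+121+484]=610
d|24:{1,2,3,4,6,8,12,24}  Σf=1+4+9+16+36+64+144+576=850
[q^25] f(25)=625,f(5)=25,f(1)=1 ⇒ 651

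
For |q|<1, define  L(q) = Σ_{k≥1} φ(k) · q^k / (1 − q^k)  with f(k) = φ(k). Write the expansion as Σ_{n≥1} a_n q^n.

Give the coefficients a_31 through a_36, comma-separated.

[q^31] φ(1)=1,φ(31)=30 ⇒ 31
[q^32] φ(32)=16,φ(16)=8,φ(8)=4,φ(4)=2,φ(2)=1,φ(1)=1 ⇒ 32
q^33  k|33↦φ(k): 33:20 11:10 3:2 1:1  a_33=33
n=34: 34·1 17·2 2·17 1·34  φ→[16+16+1+1]=34
[q^35] φ(35)=24,φ(7)=6,φ(5)=4,φ(1)=1 ⇒ 35
d|36:{1,2,3,4,6,9,12,18,36}  Σφ=1+1+2+2+2+6+4+6+12=36

31, 32, 33, 34, 35, 36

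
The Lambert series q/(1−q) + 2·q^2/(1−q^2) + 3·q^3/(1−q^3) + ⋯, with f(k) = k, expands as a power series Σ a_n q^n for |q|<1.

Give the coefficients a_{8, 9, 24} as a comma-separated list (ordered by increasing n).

[q^8] f(8)=8,f(4)=4,f(2)=2,f(1)=1 ⇒ 15
[q^9] f(1)=1,f(3)=3,f(9)=9 ⇒ 13
q^24  k|24↦f(k): 24:24 12:12 8:8 6:6 4:4 3:3 2:2 1:1  a_24=60

15, 13, 60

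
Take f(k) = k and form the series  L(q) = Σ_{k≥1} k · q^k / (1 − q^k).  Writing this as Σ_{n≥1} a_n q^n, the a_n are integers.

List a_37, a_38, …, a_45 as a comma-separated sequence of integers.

38, 60, 56, 90, 42, 96, 44, 84, 78

[q^37] f(1)=1,f(37)=37 ⇒ 38
[q^38] f(38)=38,f(19)=19,f(2)=2,f(1)=1 ⇒ 60
[q^39] f(39)=39,f(13)=13,f(3)=3,f(1)=1 ⇒ 56
n=40: 1·40 2·20 4·10 5·8 8·5 10·4 20·2 40·1  f→[1+2+4+5+8+10+20+40]=90
n=41: 1·41 41·1  f→[1+41]=42
d|42:{1,2,3,6,7,14,21,42}  Σf=1+2+3+6+7+14+21+42=96
[q^43] f(43)=43,f(1)=1 ⇒ 44
n=44: 1·44 2·22 4·11 11·4 22·2 44·1  f→[1+2+4+11+22+44]=84
q^45  k|45↦f(k): 1:1 3:3 5:5 9:9 15:15 45:45  a_45=78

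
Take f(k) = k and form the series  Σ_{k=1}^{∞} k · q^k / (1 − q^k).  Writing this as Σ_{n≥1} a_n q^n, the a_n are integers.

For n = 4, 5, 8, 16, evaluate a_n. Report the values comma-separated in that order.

n=4: 4·1 2·2 1·4  f→[4+2+1]=7
d|5:{1,5}  Σf=1+5=6
d|8:{1,2,4,8}  Σf=1+2+4+8=15
d|16:{16,8,4,2,1}  Σf=16+8+4+2+1=31

7, 6, 15, 31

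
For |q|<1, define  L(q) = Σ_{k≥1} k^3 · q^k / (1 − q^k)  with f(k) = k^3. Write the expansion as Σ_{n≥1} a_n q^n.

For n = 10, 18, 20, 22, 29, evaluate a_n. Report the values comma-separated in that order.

q^10  k|10↦f(k): 10:1000 5:125 2:8 1:1  a_10=1134
q^18  k|18↦f(k): 18:5832 9:729 6:216 3:27 2:8 1:1  a_18=6813
q^20  k|20↦f(k): 1:1 2:8 4:64 5:125 10:1000 20:8000  a_20=9198
[q^22] f(22)=10648,f(11)=1331,f(2)=8,f(1)=1 ⇒ 11988
d|29:{1,29}  Σf=1+24389=24390

1134, 6813, 9198, 11988, 24390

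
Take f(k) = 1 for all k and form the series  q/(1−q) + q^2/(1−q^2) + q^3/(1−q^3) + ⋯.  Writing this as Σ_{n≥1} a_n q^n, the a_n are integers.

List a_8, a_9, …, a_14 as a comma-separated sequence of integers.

4, 3, 4, 2, 6, 2, 4

[q^8] f(8)=1,f(4)=1,f(2)=1,f(1)=1 ⇒ 4
[q^9] f(9)=1,f(3)=1,f(1)=1 ⇒ 3
[q^10] f(10)=1,f(5)=1,f(2)=1,f(1)=1 ⇒ 4
q^11  k|11↦f(k): 11:1 1:1  a_11=2
n=12: 1·12 2·6 3·4 4·3 6·2 12·1  f→[1+1+1+1+1+1]=6
[q^13] f(13)=1,f(1)=1 ⇒ 2
q^14  k|14↦f(k): 1:1 2:1 7:1 14:1  a_14=4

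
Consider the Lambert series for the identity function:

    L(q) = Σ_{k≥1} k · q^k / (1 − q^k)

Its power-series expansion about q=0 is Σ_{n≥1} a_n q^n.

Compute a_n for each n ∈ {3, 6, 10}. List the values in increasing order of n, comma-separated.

4, 12, 18

[q^3] f(3)=3,f(1)=1 ⇒ 4
d|6:{6,3,2,1}  Σf=6+3+2+1=12
[q^10] f(10)=10,f(5)=5,f(2)=2,f(1)=1 ⇒ 18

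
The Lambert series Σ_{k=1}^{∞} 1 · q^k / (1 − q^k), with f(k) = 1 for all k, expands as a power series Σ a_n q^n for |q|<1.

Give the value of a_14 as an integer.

a_14 = 4

q^14  k|14↦f(k): 14:1 7:1 2:1 1:1  a_14=4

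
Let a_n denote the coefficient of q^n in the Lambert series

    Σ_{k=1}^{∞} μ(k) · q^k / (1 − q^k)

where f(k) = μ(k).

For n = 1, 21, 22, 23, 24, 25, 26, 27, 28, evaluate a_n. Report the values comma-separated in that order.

n=1: 1·1  μ→[1]=1
q^21  k|21↦μ(k): 1:1 3:-1 7:-1 21:1  a_21=0
n=22: 22·1 11·2 2·11 1·22  μ→[1+(-1)+(-1)+1]=0
d|23:{23,1}  Σμ=(-1)+1=0
n=24: 24·1 12·2 8·3 6·4 4·6 3·8 2·12 1·24  μ→[0+0+0+1+0+(-1)+(-1)+1]=0
q^25  k|25↦μ(k): 1:1 5:-1 25:0  a_25=0
q^26  k|26↦μ(k): 1:1 2:-1 13:-1 26:1  a_26=0
q^27  k|27↦μ(k): 27:0 9:0 3:-1 1:1  a_27=0
[q^28] μ(28)=0,μ(14)=1,μ(7)=-1,μ(4)=0,μ(2)=-1,μ(1)=1 ⇒ 0

1, 0, 0, 0, 0, 0, 0, 0, 0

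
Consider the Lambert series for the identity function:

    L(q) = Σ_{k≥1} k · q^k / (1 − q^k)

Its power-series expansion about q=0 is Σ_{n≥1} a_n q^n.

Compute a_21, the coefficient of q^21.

n=21: 21·1 7·3 3·7 1·21  f→[21+7+3+1]=32

a_21 = 32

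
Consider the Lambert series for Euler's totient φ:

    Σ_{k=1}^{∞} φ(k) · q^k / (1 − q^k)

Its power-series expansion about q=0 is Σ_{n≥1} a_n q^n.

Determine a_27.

[q^27] φ(1)=1,φ(3)=2,φ(9)=6,φ(27)=18 ⇒ 27

a_27 = 27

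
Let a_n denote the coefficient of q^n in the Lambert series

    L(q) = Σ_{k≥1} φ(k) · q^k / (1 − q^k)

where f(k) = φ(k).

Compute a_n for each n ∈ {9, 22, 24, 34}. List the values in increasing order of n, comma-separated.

q^9  k|9↦φ(k): 1:1 3:2 9:6  a_9=9
[q^22] φ(1)=1,φ(2)=1,φ(11)=10,φ(22)=10 ⇒ 22
[q^24] φ(24)=8,φ(12)=4,φ(8)=4,φ(6)=2,φ(4)=2,φ(3)=2,φ(2)=1,φ(1)=1 ⇒ 24
q^34  k|34↦φ(k): 34:16 17:16 2:1 1:1  a_34=34

9, 22, 24, 34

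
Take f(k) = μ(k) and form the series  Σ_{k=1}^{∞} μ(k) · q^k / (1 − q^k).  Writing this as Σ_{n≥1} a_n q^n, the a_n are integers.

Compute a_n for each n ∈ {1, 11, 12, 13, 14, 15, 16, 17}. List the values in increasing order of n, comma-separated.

d|1:{1}  Σμ=1=1
d|11:{11,1}  Σμ=(-1)+1=0
q^12  k|12↦μ(k): 12:0 6:1 4:0 3:-1 2:-1 1:1  a_12=0
d|13:{13,1}  Σμ=(-1)+1=0
d|14:{1,2,7,14}  Σμ=1+(-1)+(-1)+1=0
q^15  k|15↦μ(k): 1:1 3:-1 5:-1 15:1  a_15=0
q^16  k|16↦μ(k): 16:0 8:0 4:0 2:-1 1:1  a_16=0
d|17:{17,1}  Σμ=(-1)+1=0

1, 0, 0, 0, 0, 0, 0, 0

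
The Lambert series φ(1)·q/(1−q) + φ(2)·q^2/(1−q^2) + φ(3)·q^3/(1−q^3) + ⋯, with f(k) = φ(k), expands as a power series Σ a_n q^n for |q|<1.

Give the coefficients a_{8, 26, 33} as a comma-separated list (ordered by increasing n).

q^8  k|8↦φ(k): 1:1 2:1 4:2 8:4  a_8=8
n=26: 26·1 13·2 2·13 1·26  φ→[12+12+1+1]=26
[q^33] φ(1)=1,φ(3)=2,φ(11)=10,φ(33)=20 ⇒ 33

8, 26, 33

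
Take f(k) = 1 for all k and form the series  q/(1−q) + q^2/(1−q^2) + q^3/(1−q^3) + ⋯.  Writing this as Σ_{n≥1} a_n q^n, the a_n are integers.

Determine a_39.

q^39  k|39↦f(k): 39:1 13:1 3:1 1:1  a_39=4

a_39 = 4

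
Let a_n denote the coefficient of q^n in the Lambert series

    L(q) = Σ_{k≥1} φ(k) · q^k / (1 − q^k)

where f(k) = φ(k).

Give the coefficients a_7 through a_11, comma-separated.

q^7  k|7↦φ(k): 1:1 7:6  a_7=7
d|8:{8,4,2,1}  Σφ=4+2+1+1=8
[q^9] φ(1)=1,φ(3)=2,φ(9)=6 ⇒ 9
[q^10] φ(1)=1,φ(2)=1,φ(5)=4,φ(10)=4 ⇒ 10
n=11: 11·1 1·11  φ→[10+1]=11

7, 8, 9, 10, 11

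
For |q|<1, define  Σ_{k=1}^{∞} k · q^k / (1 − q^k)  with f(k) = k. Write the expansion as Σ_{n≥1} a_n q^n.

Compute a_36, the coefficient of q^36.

a_36 = 91

[q^36] f(36)=36,f(18)=18,f(12)=12,f(9)=9,f(6)=6,f(4)=4,f(3)=3,f(2)=2,f(1)=1 ⇒ 91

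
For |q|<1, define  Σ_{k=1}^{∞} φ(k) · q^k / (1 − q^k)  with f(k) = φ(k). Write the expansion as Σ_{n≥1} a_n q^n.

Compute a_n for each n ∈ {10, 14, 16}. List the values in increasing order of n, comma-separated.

q^10  k|10↦φ(k): 1:1 2:1 5:4 10:4  a_10=10
[q^14] φ(1)=1,φ(2)=1,φ(7)=6,φ(14)=6 ⇒ 14
[q^16] φ(16)=8,φ(8)=4,φ(4)=2,φ(2)=1,φ(1)=1 ⇒ 16

10, 14, 16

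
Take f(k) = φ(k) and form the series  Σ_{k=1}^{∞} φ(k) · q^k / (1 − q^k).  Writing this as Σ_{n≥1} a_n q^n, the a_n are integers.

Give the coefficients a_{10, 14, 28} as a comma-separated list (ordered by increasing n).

d|10:{10,5,2,1}  Σφ=4+4+1+1=10
n=14: 1·14 2·7 7·2 14·1  φ→[1+1+6+6]=14
q^28  k|28↦φ(k): 1:1 2:1 4:2 7:6 14:6 28:12  a_28=28

10, 14, 28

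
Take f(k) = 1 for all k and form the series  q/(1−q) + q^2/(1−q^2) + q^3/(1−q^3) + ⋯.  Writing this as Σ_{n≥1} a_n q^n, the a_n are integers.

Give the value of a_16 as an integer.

n=16: 1·16 2·8 4·4 8·2 16·1  f→[1+1+1+1+1]=5

a_16 = 5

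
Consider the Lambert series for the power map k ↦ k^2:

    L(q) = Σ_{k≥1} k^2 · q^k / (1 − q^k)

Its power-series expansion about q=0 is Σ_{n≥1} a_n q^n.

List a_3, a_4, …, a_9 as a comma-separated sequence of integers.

n=3: 3·1 1·3  f→[9+1]=10
n=4: 1·4 2·2 4·1  f→[1+4+16]=21
d|5:{5,1}  Σf=25+1=26
[q^6] f(1)=1,f(2)=4,f(3)=9,f(6)=36 ⇒ 50
d|7:{1,7}  Σf=1+49=50
q^8  k|8↦f(k): 1:1 2:4 4:16 8:64  a_8=85
[q^9] f(9)=81,f(3)=9,f(1)=1 ⇒ 91

10, 21, 26, 50, 50, 85, 91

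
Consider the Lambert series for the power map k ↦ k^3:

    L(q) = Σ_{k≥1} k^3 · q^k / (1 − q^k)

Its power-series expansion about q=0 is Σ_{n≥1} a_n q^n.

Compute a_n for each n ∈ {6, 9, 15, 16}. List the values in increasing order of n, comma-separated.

d|6:{1,2,3,6}  Σf=1+8+27+216=252
d|9:{1,3,9}  Σf=1+27+729=757
d|15:{1,3,5,15}  Σf=1+27+125+3375=3528
n=16: 16·1 8·2 4·4 2·8 1·16  f→[4096+512+64+8+1]=4681

252, 757, 3528, 4681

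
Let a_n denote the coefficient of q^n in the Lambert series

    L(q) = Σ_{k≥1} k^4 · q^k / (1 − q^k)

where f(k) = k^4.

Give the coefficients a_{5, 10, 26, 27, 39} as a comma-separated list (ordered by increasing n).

d|5:{1,5}  Σf=1+625=626
q^10  k|10↦f(k): 1:1 2:16 5:625 10:10000  a_10=10642
q^26  k|26↦f(k): 26:456976 13:28561 2:16 1:1  a_26=485554
n=27: 1·27 3·9 9·3 27·1  f→[1+81+6561+531441]=538084
n=39: 39·1 13·3 3·13 1·39  f→[2313441+28561+81+1]=2342084

626, 10642, 485554, 538084, 2342084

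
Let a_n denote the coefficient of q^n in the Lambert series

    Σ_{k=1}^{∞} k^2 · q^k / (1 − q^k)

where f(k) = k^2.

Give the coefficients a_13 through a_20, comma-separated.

170, 250, 260, 341, 290, 455, 362, 546

n=13: 1·13 13·1  f→[1+169]=170
[q^14] f(1)=1,f(2)=4,f(7)=49,f(14)=196 ⇒ 250
q^15  k|15↦f(k): 15:225 5:25 3:9 1:1  a_15=260
q^16  k|16↦f(k): 1:1 2:4 4:16 8:64 16:256  a_16=341
n=17: 17·1 1·17  f→[289+1]=290
n=18: 18·1 9·2 6·3 3·6 2·9 1·18  f→[324+81+36+9+4+1]=455
n=19: 1·19 19·1  f→[1+361]=362
n=20: 20·1 10·2 5·4 4·5 2·10 1·20  f→[400+100+25+16+4+1]=546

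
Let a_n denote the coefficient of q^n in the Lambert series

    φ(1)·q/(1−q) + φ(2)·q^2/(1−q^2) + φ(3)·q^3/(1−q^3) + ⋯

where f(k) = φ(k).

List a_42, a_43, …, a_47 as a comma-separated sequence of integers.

n=42: 1·42 2·21 3·14 6·7 7·6 14·3 21·2 42·1  φ→[1+1+2+2+6+6+12+12]=42
[q^43] φ(1)=1,φ(43)=42 ⇒ 43
n=44: 44·1 22·2 11·4 4·11 2·22 1·44  φ→[20+10+10+2+1+1]=44
n=45: 45·1 15·3 9·5 5·9 3·15 1·45  φ→[24+8+6+4+2+1]=45
n=46: 46·1 23·2 2·23 1·46  φ→[22+22+1+1]=46
n=47: 1·47 47·1  φ→[1+46]=47

42, 43, 44, 45, 46, 47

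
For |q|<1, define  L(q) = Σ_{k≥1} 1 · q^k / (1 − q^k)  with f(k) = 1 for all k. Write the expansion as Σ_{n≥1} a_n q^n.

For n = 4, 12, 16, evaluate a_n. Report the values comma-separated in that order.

q^4  k|4↦f(k): 1:1 2:1 4:1  a_4=3
d|12:{1,2,3,4,6,12}  Σf=1+1+1+1+1+1=6
d|16:{16,8,4,2,1}  Σf=1+1+1+1+1=5

3, 6, 5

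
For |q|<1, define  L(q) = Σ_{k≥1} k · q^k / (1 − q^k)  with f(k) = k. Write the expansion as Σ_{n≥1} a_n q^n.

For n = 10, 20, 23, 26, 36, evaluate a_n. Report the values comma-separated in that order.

d|10:{10,5,2,1}  Σf=10+5+2+1=18
q^20  k|20↦f(k): 20:20 10:10 5:5 4:4 2:2 1:1  a_20=42
n=23: 1·23 23·1  f→[1+23]=24
n=26: 1·26 2·13 13·2 26·1  f→[1+2+13+26]=42
n=36: 36·1 18·2 12·3 9·4 6·6 4·9 3·12 2·18 1·36  f→[36+18+12+9+6+4+3+2+1]=91

18, 42, 24, 42, 91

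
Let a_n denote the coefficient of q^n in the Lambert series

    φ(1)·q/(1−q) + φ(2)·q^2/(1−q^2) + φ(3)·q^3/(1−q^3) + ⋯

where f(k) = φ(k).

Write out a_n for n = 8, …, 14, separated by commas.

q^8  k|8↦φ(k): 8:4 4:2 2:1 1:1  a_8=8
[q^9] φ(1)=1,φ(3)=2,φ(9)=6 ⇒ 9
q^10  k|10↦φ(k): 10:4 5:4 2:1 1:1  a_10=10
d|11:{11,1}  Σφ=10+1=11
[q^12] φ(1)=1,φ(2)=1,φ(3)=2,φ(4)=2,φ(6)=2,φ(12)=4 ⇒ 12
q^13  k|13↦φ(k): 13:12 1:1  a_13=13
q^14  k|14↦φ(k): 14:6 7:6 2:1 1:1  a_14=14

8, 9, 10, 11, 12, 13, 14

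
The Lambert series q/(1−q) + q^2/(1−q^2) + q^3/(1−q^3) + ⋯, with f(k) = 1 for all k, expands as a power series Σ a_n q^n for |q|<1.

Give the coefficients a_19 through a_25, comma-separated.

2, 6, 4, 4, 2, 8, 3

d|19:{19,1}  Σf=1+1=2
q^20  k|20↦f(k): 20:1 10:1 5:1 4:1 2:1 1:1  a_20=6
d|21:{21,7,3,1}  Σf=1+1+1+1=4
q^22  k|22↦f(k): 1:1 2:1 11:1 22:1  a_22=4
n=23: 1·23 23·1  f→[1+1]=2
n=24: 24·1 12·2 8·3 6·4 4·6 3·8 2·12 1·24  f→[1+1+1+1+1+1+1+1]=8
n=25: 1·25 5·5 25·1  f→[1+1+1]=3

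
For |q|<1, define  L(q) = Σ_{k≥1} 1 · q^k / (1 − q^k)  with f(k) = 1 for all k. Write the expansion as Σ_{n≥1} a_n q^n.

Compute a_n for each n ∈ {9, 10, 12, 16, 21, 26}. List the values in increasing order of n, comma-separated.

3, 4, 6, 5, 4, 4

[q^9] f(9)=1,f(3)=1,f(1)=1 ⇒ 3
[q^10] f(1)=1,f(2)=1,f(5)=1,f(10)=1 ⇒ 4
d|12:{12,6,4,3,2,1}  Σf=1+1+1+1+1+1=6
[q^16] f(1)=1,f(2)=1,f(4)=1,f(8)=1,f(16)=1 ⇒ 5
q^21  k|21↦f(k): 21:1 7:1 3:1 1:1  a_21=4
d|26:{26,13,2,1}  Σf=1+1+1+1=4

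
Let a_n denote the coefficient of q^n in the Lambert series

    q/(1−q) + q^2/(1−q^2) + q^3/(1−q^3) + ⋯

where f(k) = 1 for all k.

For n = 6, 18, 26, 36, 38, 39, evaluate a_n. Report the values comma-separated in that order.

4, 6, 4, 9, 4, 4

n=6: 1·6 2·3 3·2 6·1  f→[1+1+1+1]=4
q^18  k|18↦f(k): 18:1 9:1 6:1 3:1 2:1 1:1  a_18=6
[q^26] f(1)=1,f(2)=1,f(13)=1,f(26)=1 ⇒ 4
q^36  k|36↦f(k): 36:1 18:1 12:1 9:1 6:1 4:1 3:1 2:1 1:1  a_36=9
d|38:{1,2,19,38}  Σf=1+1+1+1=4
d|39:{1,3,13,39}  Σf=1+1+1+1=4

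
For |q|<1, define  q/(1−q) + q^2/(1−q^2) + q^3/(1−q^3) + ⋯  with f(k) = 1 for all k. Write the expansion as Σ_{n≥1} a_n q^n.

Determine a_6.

a_6 = 4

[q^6] f(1)=1,f(2)=1,f(3)=1,f(6)=1 ⇒ 4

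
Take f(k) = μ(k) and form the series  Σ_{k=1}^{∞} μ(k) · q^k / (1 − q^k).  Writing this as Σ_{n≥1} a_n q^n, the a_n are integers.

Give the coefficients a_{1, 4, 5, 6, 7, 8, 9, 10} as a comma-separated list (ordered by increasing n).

1, 0, 0, 0, 0, 0, 0, 0

[q^1] μ(1)=1 ⇒ 1
n=4: 4·1 2·2 1·4  μ→[0+(-1)+1]=0
d|5:{5,1}  Σμ=(-1)+1=0
d|6:{1,2,3,6}  Σμ=1+(-1)+(-1)+1=0
d|7:{7,1}  Σμ=(-1)+1=0
[q^8] μ(1)=1,μ(2)=-1,μ(4)=0,μ(8)=0 ⇒ 0
n=9: 1·9 3·3 9·1  μ→[1+(-1)+0]=0
q^10  k|10↦μ(k): 10:1 5:-1 2:-1 1:1  a_10=0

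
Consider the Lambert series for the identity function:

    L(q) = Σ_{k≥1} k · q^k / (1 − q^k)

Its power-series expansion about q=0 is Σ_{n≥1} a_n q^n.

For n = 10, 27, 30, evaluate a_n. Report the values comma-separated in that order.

18, 40, 72

[q^10] f(1)=1,f(2)=2,f(5)=5,f(10)=10 ⇒ 18
d|27:{27,9,3,1}  Σf=27+9+3+1=40
[q^30] f(1)=1,f(2)=2,f(3)=3,f(5)=5,f(6)=6,f(10)=10,f(15)=15,f(30)=30 ⇒ 72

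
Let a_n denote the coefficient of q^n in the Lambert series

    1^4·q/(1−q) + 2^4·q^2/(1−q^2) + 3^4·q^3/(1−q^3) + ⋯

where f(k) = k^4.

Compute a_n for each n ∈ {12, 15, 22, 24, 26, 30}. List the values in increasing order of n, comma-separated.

22386, 51332, 248914, 358258, 485554, 872644

[q^12] f(1)=1,f(2)=16,f(3)=81,f(4)=256,f(6)=1296,f(12)=20736 ⇒ 22386
d|15:{15,5,3,1}  Σf=50625+625+81+1=51332
d|22:{1,2,11,22}  Σf=1+16+14641+234256=248914
q^24  k|24↦f(k): 1:1 2:16 3:81 4:256 6:1296 8:4096 12:20736 24:331776  a_24=358258
d|26:{26,13,2,1}  Σf=456976+28561+16+1=485554
d|30:{30,15,10,6,5,3,2,1}  Σf=810000+50625+10000+1296+625+81+16+1=872644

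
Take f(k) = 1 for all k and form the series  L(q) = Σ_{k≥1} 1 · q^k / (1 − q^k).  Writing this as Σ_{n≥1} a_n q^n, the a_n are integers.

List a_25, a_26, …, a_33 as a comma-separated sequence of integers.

3, 4, 4, 6, 2, 8, 2, 6, 4

d|25:{1,5,25}  Σf=1+1+1=3
q^26  k|26↦f(k): 26:1 13:1 2:1 1:1  a_26=4
q^27  k|27↦f(k): 27:1 9:1 3:1 1:1  a_27=4
[q^28] f(28)=1,f(14)=1,f(7)=1,f(4)=1,f(2)=1,f(1)=1 ⇒ 6
n=29: 1·29 29·1  f→[1+1]=2
q^30  k|30↦f(k): 1:1 2:1 3:1 5:1 6:1 10:1 15:1 30:1  a_30=8
d|31:{31,1}  Σf=1+1=2
[q^32] f(32)=1,f(16)=1,f(8)=1,f(4)=1,f(2)=1,f(1)=1 ⇒ 6
q^33  k|33↦f(k): 1:1 3:1 11:1 33:1  a_33=4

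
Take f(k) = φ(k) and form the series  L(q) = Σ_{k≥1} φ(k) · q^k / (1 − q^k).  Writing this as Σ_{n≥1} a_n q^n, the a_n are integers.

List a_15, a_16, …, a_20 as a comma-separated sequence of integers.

q^15  k|15↦φ(k): 15:8 5:4 3:2 1:1  a_15=15
[q^16] φ(16)=8,φ(8)=4,φ(4)=2,φ(2)=1,φ(1)=1 ⇒ 16
d|17:{17,1}  Σφ=16+1=17
d|18:{18,9,6,3,2,1}  Σφ=6+6+2+2+1+1=18
d|19:{19,1}  Σφ=18+1=19
q^20  k|20↦φ(k): 1:1 2:1 4:2 5:4 10:4 20:8  a_20=20

15, 16, 17, 18, 19, 20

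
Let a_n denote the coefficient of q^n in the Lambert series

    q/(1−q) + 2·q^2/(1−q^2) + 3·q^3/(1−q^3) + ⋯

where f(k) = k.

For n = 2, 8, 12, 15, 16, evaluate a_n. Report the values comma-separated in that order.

q^2  k|2↦f(k): 2:2 1:1  a_2=3
q^8  k|8↦f(k): 8:8 4:4 2:2 1:1  a_8=15
q^12  k|12↦f(k): 12:12 6:6 4:4 3:3 2:2 1:1  a_12=28
[q^15] f(1)=1,f(3)=3,f(5)=5,f(15)=15 ⇒ 24
q^16  k|16↦f(k): 1:1 2:2 4:4 8:8 16:16  a_16=31

3, 15, 28, 24, 31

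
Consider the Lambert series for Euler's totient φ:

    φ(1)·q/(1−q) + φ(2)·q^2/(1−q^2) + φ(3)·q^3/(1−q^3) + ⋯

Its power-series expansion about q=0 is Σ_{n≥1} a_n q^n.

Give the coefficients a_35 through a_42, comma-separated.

q^35  k|35↦φ(k): 1:1 5:4 7:6 35:24  a_35=35
[q^36] φ(1)=1,φ(2)=1,φ(3)=2,φ(4)=2,φ(6)=2,φ(9)=6,φ(12)=4,φ(18)=6,φ(36)=12 ⇒ 36
q^37  k|37↦φ(k): 37:36 1:1  a_37=37
n=38: 38·1 19·2 2·19 1·38  φ→[18+18+1+1]=38
d|39:{1,3,13,39}  Σφ=1+2+12+24=39
n=40: 40·1 20·2 10·4 8·5 5·8 4·10 2·20 1·40  φ→[16+8+4+4+4+2+1+1]=40
n=41: 41·1 1·41  φ→[40+1]=41
d|42:{42,21,14,7,6,3,2,1}  Σφ=12+12+6+6+2+2+1+1=42

35, 36, 37, 38, 39, 40, 41, 42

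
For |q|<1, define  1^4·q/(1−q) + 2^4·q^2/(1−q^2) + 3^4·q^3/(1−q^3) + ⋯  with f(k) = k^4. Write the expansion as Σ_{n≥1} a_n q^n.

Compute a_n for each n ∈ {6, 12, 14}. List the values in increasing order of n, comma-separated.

n=6: 6·1 3·2 2·3 1·6  f→[1296+81+16+1]=1394
d|12:{1,2,3,4,6,12}  Σf=1+16+81+256+1296+20736=22386
d|14:{14,7,2,1}  Σf=38416+2401+16+1=40834

1394, 22386, 40834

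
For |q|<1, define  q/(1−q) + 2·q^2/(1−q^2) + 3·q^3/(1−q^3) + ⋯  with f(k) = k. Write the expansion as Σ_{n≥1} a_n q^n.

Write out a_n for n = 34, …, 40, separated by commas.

n=34: 34·1 17·2 2·17 1·34  f→[34+17+2+1]=54
d|35:{35,7,5,1}  Σf=35+7+5+1=48
q^36  k|36↦f(k): 1:1 2:2 3:3 4:4 6:6 9:9 12:12 18:18 36:36  a_36=91
n=37: 37·1 1·37  f→[37+1]=38
d|38:{38,19,2,1}  Σf=38+19+2+1=60
[q^39] f(1)=1,f(3)=3,f(13)=13,f(39)=39 ⇒ 56
q^40  k|40↦f(k): 40:40 20:20 10:10 8:8 5:5 4:4 2:2 1:1  a_40=90

54, 48, 91, 38, 60, 56, 90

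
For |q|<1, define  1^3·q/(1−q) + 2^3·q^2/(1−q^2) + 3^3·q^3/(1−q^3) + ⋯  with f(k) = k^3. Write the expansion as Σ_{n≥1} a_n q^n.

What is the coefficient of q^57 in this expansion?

a_57 = 192080

n=57: 57·1 19·3 3·19 1·57  f→[185193+6859+27+1]=192080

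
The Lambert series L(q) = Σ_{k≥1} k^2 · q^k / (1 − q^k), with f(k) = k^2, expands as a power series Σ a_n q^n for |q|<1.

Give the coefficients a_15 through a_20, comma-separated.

260, 341, 290, 455, 362, 546

d|15:{15,5,3,1}  Σf=225+25+9+1=260
q^16  k|16↦f(k): 1:1 2:4 4:16 8:64 16:256  a_16=341
d|17:{17,1}  Σf=289+1=290
n=18: 18·1 9·2 6·3 3·6 2·9 1·18  f→[324+81+36+9+4+1]=455
[q^19] f(19)=361,f(1)=1 ⇒ 362
[q^20] f(1)=1,f(2)=4,f(4)=16,f(5)=25,f(10)=100,f(20)=400 ⇒ 546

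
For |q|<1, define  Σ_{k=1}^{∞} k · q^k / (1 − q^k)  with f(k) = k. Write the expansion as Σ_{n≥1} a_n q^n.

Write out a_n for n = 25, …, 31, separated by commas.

31, 42, 40, 56, 30, 72, 32

q^25  k|25↦f(k): 1:1 5:5 25:25  a_25=31
d|26:{26,13,2,1}  Σf=26+13+2+1=42
n=27: 1·27 3·9 9·3 27·1  f→[1+3+9+27]=40
d|28:{28,14,7,4,2,1}  Σf=28+14+7+4+2+1=56
n=29: 1·29 29·1  f→[1+29]=30
n=30: 1·30 2·15 3·10 5·6 6·5 10·3 15·2 30·1  f→[1+2+3+5+6+10+15+30]=72
d|31:{31,1}  Σf=31+1=32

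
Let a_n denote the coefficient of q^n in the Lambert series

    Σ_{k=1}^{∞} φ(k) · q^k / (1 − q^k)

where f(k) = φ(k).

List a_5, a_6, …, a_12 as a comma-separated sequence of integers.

n=5: 5·1 1·5  φ→[4+1]=5
d|6:{6,3,2,1}  Σφ=2+2+1+1=6
[q^7] φ(1)=1,φ(7)=6 ⇒ 7
d|8:{8,4,2,1}  Σφ=4+2+1+1=8
d|9:{9,3,1}  Σφ=6+2+1=9
q^10  k|10↦φ(k): 1:1 2:1 5:4 10:4  a_10=10
n=11: 1·11 11·1  φ→[1+10]=11
q^12  k|12↦φ(k): 12:4 6:2 4:2 3:2 2:1 1:1  a_12=12

5, 6, 7, 8, 9, 10, 11, 12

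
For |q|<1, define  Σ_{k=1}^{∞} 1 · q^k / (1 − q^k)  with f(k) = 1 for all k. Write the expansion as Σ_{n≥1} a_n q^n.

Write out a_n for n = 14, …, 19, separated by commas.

n=14: 14·1 7·2 2·7 1·14  f→[1+1+1+1]=4
d|15:{1,3,5,15}  Σf=1+1+1+1=4
q^16  k|16↦f(k): 1:1 2:1 4:1 8:1 16:1  a_16=5
d|17:{1,17}  Σf=1+1=2
n=18: 18·1 9·2 6·3 3·6 2·9 1·18  f→[1+1+1+1+1+1]=6
n=19: 19·1 1·19  f→[1+1]=2

4, 4, 5, 2, 6, 2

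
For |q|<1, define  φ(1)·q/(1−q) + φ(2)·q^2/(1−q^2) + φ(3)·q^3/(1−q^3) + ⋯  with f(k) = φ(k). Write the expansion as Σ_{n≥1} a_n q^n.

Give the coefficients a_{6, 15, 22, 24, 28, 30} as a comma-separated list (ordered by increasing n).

n=6: 6·1 3·2 2·3 1·6  φ→[2+2+1+1]=6
q^15  k|15↦φ(k): 15:8 5:4 3:2 1:1  a_15=15
[q^22] φ(1)=1,φ(2)=1,φ(11)=10,φ(22)=10 ⇒ 22
d|24:{1,2,3,4,6,8,12,24}  Σφ=1+1+2+2+2+4+4+8=24
[q^28] φ(1)=1,φ(2)=1,φ(4)=2,φ(7)=6,φ(14)=6,φ(28)=12 ⇒ 28
d|30:{30,15,10,6,5,3,2,1}  Σφ=8+8+4+2+4+2+1+1=30

6, 15, 22, 24, 28, 30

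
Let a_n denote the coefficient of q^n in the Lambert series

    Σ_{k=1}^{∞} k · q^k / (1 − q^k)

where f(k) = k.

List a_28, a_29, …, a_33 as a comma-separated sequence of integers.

q^28  k|28↦f(k): 28:28 14:14 7:7 4:4 2:2 1:1  a_28=56
[q^29] f(1)=1,f(29)=29 ⇒ 30
d|30:{30,15,10,6,5,3,2,1}  Σf=30+15+10+6+5+3+2+1=72
d|31:{31,1}  Σf=31+1=32
d|32:{32,16,8,4,2,1}  Σf=32+16+8+4+2+1=63
[q^33] f(1)=1,f(3)=3,f(11)=11,f(33)=33 ⇒ 48

56, 30, 72, 32, 63, 48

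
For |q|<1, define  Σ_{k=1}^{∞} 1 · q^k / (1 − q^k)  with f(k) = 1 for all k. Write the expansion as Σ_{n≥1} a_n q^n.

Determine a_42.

a_42 = 8

d|42:{1,2,3,6,7,14,21,42}  Σf=1+1+1+1+1+1+1+1=8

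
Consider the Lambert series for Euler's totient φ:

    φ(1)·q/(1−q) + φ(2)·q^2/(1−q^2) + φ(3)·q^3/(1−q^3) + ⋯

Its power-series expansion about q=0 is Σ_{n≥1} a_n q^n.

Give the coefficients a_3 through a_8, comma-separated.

d|3:{1,3}  Σφ=1+2=3
d|4:{1,2,4}  Σφ=1+1+2=4
n=5: 1·5 5·1  φ→[1+4]=5
d|6:{1,2,3,6}  Σφ=1+1+2+2=6
[q^7] φ(7)=6,φ(1)=1 ⇒ 7
[q^8] φ(1)=1,φ(2)=1,φ(4)=2,φ(8)=4 ⇒ 8

3, 4, 5, 6, 7, 8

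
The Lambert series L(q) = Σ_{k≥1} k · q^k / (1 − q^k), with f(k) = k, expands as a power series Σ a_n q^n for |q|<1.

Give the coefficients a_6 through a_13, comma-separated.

d|6:{6,3,2,1}  Σf=6+3+2+1=12
d|7:{7,1}  Σf=7+1=8
[q^8] f(1)=1,f(2)=2,f(4)=4,f(8)=8 ⇒ 15
[q^9] f(9)=9,f(3)=3,f(1)=1 ⇒ 13
d|10:{1,2,5,10}  Σf=1+2+5+10=18
d|11:{1,11}  Σf=1+11=12
q^12  k|12↦f(k): 1:1 2:2 3:3 4:4 6:6 12:12  a_12=28
d|13:{13,1}  Σf=13+1=14

12, 8, 15, 13, 18, 12, 28, 14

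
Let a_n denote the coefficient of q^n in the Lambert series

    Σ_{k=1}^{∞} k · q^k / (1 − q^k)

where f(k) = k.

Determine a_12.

a_12 = 28

[q^12] f(1)=1,f(2)=2,f(3)=3,f(4)=4,f(6)=6,f(12)=12 ⇒ 28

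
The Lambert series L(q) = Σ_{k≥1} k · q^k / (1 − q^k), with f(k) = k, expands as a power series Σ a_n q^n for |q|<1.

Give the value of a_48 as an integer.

a_48 = 124

q^48  k|48↦f(k): 48:48 24:24 16:16 12:12 8:8 6:6 4:4 3:3 2:2 1:1  a_48=124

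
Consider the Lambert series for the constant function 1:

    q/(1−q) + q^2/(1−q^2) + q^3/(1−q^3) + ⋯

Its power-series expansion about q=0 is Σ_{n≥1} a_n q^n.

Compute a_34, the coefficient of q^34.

a_34 = 4

q^34  k|34↦f(k): 1:1 2:1 17:1 34:1  a_34=4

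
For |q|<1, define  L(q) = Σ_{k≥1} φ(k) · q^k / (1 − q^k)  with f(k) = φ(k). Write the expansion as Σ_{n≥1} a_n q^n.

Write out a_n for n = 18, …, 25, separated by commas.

n=18: 18·1 9·2 6·3 3·6 2·9 1·18  φ→[6+6+2+2+1+1]=18
q^19  k|19↦φ(k): 19:18 1:1  a_19=19
q^20  k|20↦φ(k): 20:8 10:4 5:4 4:2 2:1 1:1  a_20=20
n=21: 21·1 7·3 3·7 1·21  φ→[12+6+2+1]=21
d|22:{22,11,2,1}  Σφ=10+10+1+1=22
q^23  k|23↦φ(k): 23:22 1:1  a_23=23
n=24: 1·24 2·12 3·8 4·6 6·4 8·3 12·2 24·1  φ→[1+1+2+2+2+4+4+8]=24
q^25  k|25↦φ(k): 1:1 5:4 25:20  a_25=25

18, 19, 20, 21, 22, 23, 24, 25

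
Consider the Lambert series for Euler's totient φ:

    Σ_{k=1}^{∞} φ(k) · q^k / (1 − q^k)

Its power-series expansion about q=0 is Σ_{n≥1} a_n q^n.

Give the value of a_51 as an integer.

n=51: 1·51 3·17 17·3 51·1  φ→[1+2+16+32]=51

a_51 = 51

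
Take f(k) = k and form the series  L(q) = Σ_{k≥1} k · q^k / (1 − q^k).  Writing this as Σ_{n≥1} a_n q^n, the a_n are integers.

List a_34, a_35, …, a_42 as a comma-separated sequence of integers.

54, 48, 91, 38, 60, 56, 90, 42, 96

[q^34] f(1)=1,f(2)=2,f(17)=17,f(34)=34 ⇒ 54
d|35:{1,5,7,35}  Σf=1+5+7+35=48
[q^36] f(1)=1,f(2)=2,f(3)=3,f(4)=4,f(6)=6,f(9)=9,f(12)=12,f(18)=18,f(36)=36 ⇒ 91
n=37: 1·37 37·1  f→[1+37]=38
d|38:{38,19,2,1}  Σf=38+19+2+1=60
q^39  k|39↦f(k): 1:1 3:3 13:13 39:39  a_39=56
d|40:{1,2,4,5,8,10,20,40}  Σf=1+2+4+5+8+10+20+40=90
d|41:{41,1}  Σf=41+1=42
q^42  k|42↦f(k): 1:1 2:2 3:3 6:6 7:7 14:14 21:21 42:42  a_42=96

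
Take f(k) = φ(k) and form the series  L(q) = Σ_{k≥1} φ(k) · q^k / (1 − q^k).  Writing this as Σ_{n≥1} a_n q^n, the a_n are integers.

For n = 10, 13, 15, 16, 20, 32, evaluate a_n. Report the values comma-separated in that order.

n=10: 1·10 2·5 5·2 10·1  φ→[1+1+4+4]=10
q^13  k|13↦φ(k): 13:12 1:1  a_13=13
n=15: 1·15 3·5 5·3 15·1  φ→[1+2+4+8]=15
n=16: 16·1 8·2 4·4 2·8 1·16  φ→[8+4+2+1+1]=16
n=20: 20·1 10·2 5·4 4·5 2·10 1·20  φ→[8+4+4+2+1+1]=20
q^32  k|32↦φ(k): 1:1 2:1 4:2 8:4 16:8 32:16  a_32=32

10, 13, 15, 16, 20, 32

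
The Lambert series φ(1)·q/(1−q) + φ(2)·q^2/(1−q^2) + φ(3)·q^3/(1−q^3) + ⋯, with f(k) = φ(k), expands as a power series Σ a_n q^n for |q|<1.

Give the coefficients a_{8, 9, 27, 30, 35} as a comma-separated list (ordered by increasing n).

[q^8] φ(8)=4,φ(4)=2,φ(2)=1,φ(1)=1 ⇒ 8
q^9  k|9↦φ(k): 1:1 3:2 9:6  a_9=9
q^27  k|27↦φ(k): 27:18 9:6 3:2 1:1  a_27=27
[q^30] φ(30)=8,φ(15)=8,φ(10)=4,φ(6)=2,φ(5)=4,φ(3)=2,φ(2)=1,φ(1)=1 ⇒ 30
q^35  k|35↦φ(k): 1:1 5:4 7:6 35:24  a_35=35

8, 9, 27, 30, 35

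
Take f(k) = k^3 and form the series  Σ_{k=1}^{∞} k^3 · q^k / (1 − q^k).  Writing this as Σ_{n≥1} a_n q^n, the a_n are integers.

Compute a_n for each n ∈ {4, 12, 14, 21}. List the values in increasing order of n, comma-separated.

d|4:{1,2,4}  Σf=1+8+64=73
n=12: 1·12 2·6 3·4 4·3 6·2 12·1  f→[1+8+27+64+216+1728]=2044
q^14  k|14↦f(k): 1:1 2:8 7:343 14:2744  a_14=3096
[q^21] f(21)=9261,f(7)=343,f(3)=27,f(1)=1 ⇒ 9632

73, 2044, 3096, 9632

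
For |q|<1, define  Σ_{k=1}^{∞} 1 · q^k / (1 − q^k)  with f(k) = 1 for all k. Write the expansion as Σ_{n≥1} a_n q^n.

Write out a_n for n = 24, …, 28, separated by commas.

[q^24] f(24)=1,f(12)=1,f(8)=1,f(6)=1,f(4)=1,f(3)=1,f(2)=1,f(1)=1 ⇒ 8
q^25  k|25↦f(k): 25:1 5:1 1:1  a_25=3
n=26: 1·26 2·13 13·2 26·1  f→[1+1+1+1]=4
n=27: 1·27 3·9 9·3 27·1  f→[1+1+1+1]=4
[q^28] f(1)=1,f(2)=1,f(4)=1,f(7)=1,f(14)=1,f(28)=1 ⇒ 6

8, 3, 4, 4, 6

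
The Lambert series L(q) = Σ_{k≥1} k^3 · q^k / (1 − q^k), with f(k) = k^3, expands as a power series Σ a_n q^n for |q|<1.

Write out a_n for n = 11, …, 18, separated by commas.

1332, 2044, 2198, 3096, 3528, 4681, 4914, 6813

n=11: 11·1 1·11  f→[1331+1]=1332
[q^12] f(12)=1728,f(6)=216,f(4)=64,f(3)=27,f(2)=8,f(1)=1 ⇒ 2044
d|13:{1,13}  Σf=1+2197=2198
n=14: 1·14 2·7 7·2 14·1  f→[1+8+343+2744]=3096
n=15: 1·15 3·5 5·3 15·1  f→[1+27+125+3375]=3528
d|16:{1,2,4,8,16}  Σf=1+8+64+512+4096=4681
d|17:{17,1}  Σf=4913+1=4914
n=18: 1·18 2·9 3·6 6·3 9·2 18·1  f→[1+8+27+216+729+5832]=6813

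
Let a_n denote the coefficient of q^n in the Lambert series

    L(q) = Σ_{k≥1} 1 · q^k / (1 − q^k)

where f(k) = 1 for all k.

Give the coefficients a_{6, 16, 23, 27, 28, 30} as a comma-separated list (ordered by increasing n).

4, 5, 2, 4, 6, 8

[q^6] f(1)=1,f(2)=1,f(3)=1,f(6)=1 ⇒ 4
[q^16] f(16)=1,f(8)=1,f(4)=1,f(2)=1,f(1)=1 ⇒ 5
n=23: 1·23 23·1  f→[1+1]=2
d|27:{27,9,3,1}  Σf=1+1+1+1=4
[q^28] f(28)=1,f(14)=1,f(7)=1,f(4)=1,f(2)=1,f(1)=1 ⇒ 6
n=30: 30·1 15·2 10·3 6·5 5·6 3·10 2·15 1·30  f→[1+1+1+1+1+1+1+1]=8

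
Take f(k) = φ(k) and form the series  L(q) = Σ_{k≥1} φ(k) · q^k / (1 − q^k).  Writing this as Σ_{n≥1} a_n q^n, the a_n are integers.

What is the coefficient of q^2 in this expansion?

[q^2] φ(1)=1,φ(2)=1 ⇒ 2

a_2 = 2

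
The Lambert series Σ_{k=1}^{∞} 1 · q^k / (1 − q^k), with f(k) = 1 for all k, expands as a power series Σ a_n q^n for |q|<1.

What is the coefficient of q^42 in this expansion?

d|42:{42,21,14,7,6,3,2,1}  Σf=1+1+1+1+1+1+1+1=8

a_42 = 8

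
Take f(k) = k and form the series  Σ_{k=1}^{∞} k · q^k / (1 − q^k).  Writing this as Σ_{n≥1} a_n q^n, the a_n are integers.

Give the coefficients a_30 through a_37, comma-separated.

d|30:{30,15,10,6,5,3,2,1}  Σf=30+15+10+6+5+3+2+1=72
d|31:{1,31}  Σf=1+31=32
d|32:{1,2,4,8,16,32}  Σf=1+2+4+8+16+32=63
d|33:{1,3,11,33}  Σf=1+3+11+33=48
[q^34] f(34)=34,f(17)=17,f(2)=2,f(1)=1 ⇒ 54
n=35: 35·1 7·5 5·7 1·35  f→[35+7+5+1]=48
q^36  k|36↦f(k): 1:1 2:2 3:3 4:4 6:6 9:9 12:12 18:18 36:36  a_36=91
[q^37] f(1)=1,f(37)=37 ⇒ 38

72, 32, 63, 48, 54, 48, 91, 38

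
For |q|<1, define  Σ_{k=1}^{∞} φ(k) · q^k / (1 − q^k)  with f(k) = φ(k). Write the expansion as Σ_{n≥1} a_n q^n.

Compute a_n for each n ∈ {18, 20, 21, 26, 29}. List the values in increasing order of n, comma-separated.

q^18  k|18↦φ(k): 1:1 2:1 3:2 6:2 9:6 18:6  a_18=18
q^20  k|20↦φ(k): 20:8 10:4 5:4 4:2 2:1 1:1  a_20=20
[q^21] φ(21)=12,φ(7)=6,φ(3)=2,φ(1)=1 ⇒ 21
d|26:{1,2,13,26}  Σφ=1+1+12+12=26
n=29: 1·29 29·1  φ→[1+28]=29

18, 20, 21, 26, 29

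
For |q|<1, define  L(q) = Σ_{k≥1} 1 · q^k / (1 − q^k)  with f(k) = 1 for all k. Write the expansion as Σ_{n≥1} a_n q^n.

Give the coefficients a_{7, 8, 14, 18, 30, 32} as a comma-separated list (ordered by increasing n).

2, 4, 4, 6, 8, 6

n=7: 1·7 7·1  f→[1+1]=2
q^8  k|8↦f(k): 1:1 2:1 4:1 8:1  a_8=4
d|14:{14,7,2,1}  Σf=1+1+1+1=4
n=18: 1·18 2·9 3·6 6·3 9·2 18·1  f→[1+1+1+1+1+1]=6
n=30: 30·1 15·2 10·3 6·5 5·6 3·10 2·15 1·30  f→[1+1+1+1+1+1+1+1]=8
n=32: 32·1 16·2 8·4 4·8 2·16 1·32  f→[1+1+1+1+1+1]=6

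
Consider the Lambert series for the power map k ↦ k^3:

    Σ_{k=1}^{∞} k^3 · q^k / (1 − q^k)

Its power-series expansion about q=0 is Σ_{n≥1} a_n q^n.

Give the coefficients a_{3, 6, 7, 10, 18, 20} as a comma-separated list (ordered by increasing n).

28, 252, 344, 1134, 6813, 9198

q^3  k|3↦f(k): 1:1 3:27  a_3=28
q^6  k|6↦f(k): 6:216 3:27 2:8 1:1  a_6=252
n=7: 1·7 7·1  f→[1+343]=344
n=10: 10·1 5·2 2·5 1·10  f→[1000+125+8+1]=1134
d|18:{1,2,3,6,9,18}  Σf=1+8+27+216+729+5832=6813
[q^20] f(1)=1,f(2)=8,f(4)=64,f(5)=125,f(10)=1000,f(20)=8000 ⇒ 9198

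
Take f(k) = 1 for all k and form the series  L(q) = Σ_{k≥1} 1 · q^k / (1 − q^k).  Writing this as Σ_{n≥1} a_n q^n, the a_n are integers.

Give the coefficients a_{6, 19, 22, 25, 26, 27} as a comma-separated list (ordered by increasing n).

4, 2, 4, 3, 4, 4

[q^6] f(1)=1,f(2)=1,f(3)=1,f(6)=1 ⇒ 4
n=19: 19·1 1·19  f→[1+1]=2
[q^22] f(1)=1,f(2)=1,f(11)=1,f(22)=1 ⇒ 4
[q^25] f(25)=1,f(5)=1,f(1)=1 ⇒ 3
n=26: 1·26 2·13 13·2 26·1  f→[1+1+1+1]=4
q^27  k|27↦f(k): 1:1 3:1 9:1 27:1  a_27=4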